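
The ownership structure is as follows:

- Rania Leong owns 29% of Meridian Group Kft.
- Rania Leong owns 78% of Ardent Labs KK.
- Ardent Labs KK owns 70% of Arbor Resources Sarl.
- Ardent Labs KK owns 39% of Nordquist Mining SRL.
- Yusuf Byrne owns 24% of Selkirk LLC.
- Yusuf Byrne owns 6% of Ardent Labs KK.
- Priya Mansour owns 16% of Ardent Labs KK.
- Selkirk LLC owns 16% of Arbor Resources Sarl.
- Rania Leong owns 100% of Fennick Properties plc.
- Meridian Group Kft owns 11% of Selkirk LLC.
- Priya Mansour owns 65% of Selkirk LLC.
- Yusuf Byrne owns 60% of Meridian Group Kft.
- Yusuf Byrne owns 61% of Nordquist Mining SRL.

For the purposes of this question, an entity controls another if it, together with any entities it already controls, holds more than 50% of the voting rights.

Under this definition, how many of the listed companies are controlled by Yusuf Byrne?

2

Yusuf holds 60% of Meridian, so Yusuf controls Meridian.
Yusuf holds 61% of Nordquist, so Yusuf controls Nordquist.
No other company's threshold is met.
Yusuf controls 2 companies.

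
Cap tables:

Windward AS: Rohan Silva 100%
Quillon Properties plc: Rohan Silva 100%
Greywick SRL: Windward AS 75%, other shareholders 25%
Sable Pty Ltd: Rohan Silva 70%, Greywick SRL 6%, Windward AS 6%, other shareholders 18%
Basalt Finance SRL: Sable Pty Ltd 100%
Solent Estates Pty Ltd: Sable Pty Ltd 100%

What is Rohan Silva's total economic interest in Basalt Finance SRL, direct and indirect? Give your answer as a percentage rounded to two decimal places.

80.50%

Rohan reaches Basalt along 3 paths.
Via Sable: 70% × 100% = 70%.
Via Windward → Greywick → Sable: 100% × 75% × 6% × 100% = 4.5%.
Via Windward → Sable: 100% × 6% × 100% = 6%.
Total: 70% + 4.5% + 6% = 80.5%.
Rounded: 80.50%.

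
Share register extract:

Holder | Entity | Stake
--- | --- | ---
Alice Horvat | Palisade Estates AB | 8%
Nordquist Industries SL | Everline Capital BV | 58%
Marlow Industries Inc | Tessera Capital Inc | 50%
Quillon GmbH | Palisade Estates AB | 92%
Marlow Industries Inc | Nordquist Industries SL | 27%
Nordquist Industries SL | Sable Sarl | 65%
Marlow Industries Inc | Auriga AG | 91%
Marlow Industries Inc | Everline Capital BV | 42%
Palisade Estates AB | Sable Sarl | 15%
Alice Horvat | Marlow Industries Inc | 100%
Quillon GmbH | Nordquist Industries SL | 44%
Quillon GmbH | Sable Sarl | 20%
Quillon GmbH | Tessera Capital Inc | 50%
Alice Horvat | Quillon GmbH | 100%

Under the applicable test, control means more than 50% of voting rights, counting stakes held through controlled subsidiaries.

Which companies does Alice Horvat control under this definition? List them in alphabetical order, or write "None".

Auriga AG, Everline Capital BV, Marlow Industries Inc, Nordquist Industries SL, Palisade Estates AB, Quillon GmbH, Sable Sarl, Tessera Capital Inc

Alice holds 100% of Marlow, so Alice controls Marlow.
Alice holds 100% of Quillon, so Alice controls Quillon.
Marlow and Quillon together hold 27% + 44% = 71% of Nordquist, so Alice controls Nordquist.
Alice and Quillon together hold 8% + 92% = 100% of Palisade, so Alice controls Palisade.
Marlow and Quillon together hold 50% + 50% = 100% of Tessera, so Alice controls Tessera.
Marlow holds 91% of Auriga, so Alice controls Auriga.
Palisade and Nordquist and Quillon together hold 15% + 65% + 20% = 100% of Sable, so Alice controls Sable.
Nordquist and Marlow together hold 58% + 42% = 100% of Everline, so Alice controls Everline.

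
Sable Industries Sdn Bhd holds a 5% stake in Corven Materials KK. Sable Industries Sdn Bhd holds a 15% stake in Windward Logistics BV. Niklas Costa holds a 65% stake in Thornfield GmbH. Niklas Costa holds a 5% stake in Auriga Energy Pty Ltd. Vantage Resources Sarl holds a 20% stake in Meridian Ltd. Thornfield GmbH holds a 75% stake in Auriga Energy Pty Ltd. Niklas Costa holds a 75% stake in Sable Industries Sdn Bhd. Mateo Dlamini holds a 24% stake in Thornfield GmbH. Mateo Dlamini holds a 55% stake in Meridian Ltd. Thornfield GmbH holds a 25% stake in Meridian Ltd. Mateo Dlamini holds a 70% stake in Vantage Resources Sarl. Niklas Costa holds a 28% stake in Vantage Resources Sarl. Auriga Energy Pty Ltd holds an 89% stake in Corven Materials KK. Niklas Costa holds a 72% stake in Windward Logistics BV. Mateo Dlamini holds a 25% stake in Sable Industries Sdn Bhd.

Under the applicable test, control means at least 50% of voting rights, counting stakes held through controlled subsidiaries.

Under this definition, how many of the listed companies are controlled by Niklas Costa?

Niklas holds 75% of Sable, so Niklas controls Sable.
Niklas holds 65% of Thornfield, so Niklas controls Thornfield.
Niklas and Thornfield together hold 5% + 75% = 80% of Auriga, so Niklas controls Auriga.
Auriga and Sable together hold 89% + 5% = 94% of Corven, so Niklas controls Corven.
Sable and Niklas together hold 15% + 72% = 87% of Windward, so Niklas controls Windward.
No other company's threshold is met.
Niklas controls 5 companies.

5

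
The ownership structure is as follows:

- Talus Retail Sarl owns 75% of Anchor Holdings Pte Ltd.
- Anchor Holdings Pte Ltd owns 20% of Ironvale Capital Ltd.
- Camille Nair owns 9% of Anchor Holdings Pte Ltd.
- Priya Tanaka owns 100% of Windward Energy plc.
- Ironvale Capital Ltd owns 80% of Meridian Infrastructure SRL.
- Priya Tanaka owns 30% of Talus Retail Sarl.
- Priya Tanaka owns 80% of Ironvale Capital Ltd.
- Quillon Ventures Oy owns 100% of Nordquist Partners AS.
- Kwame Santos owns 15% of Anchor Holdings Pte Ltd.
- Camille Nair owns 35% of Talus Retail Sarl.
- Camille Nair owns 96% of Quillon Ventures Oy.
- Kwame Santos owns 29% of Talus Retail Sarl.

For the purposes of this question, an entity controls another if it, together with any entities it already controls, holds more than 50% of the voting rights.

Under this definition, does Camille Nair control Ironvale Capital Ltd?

Camille holds 96% of Quillon, so Camille controls Quillon.
Quillon holds 100% of Nordquist, so Camille controls Nordquist.
Neither Camille nor any entity Camille controls holds any voting interest in Ironvale.
So Camille does not control Ironvale.

No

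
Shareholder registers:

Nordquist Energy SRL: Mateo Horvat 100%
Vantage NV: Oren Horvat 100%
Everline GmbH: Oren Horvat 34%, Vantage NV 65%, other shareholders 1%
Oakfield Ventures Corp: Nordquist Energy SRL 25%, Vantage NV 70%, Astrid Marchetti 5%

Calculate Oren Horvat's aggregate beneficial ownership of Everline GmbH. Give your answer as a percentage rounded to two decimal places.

Oren reaches Everline along 2 paths.
Direct stake: 34% = 34%.
Via Vantage: 100% × 65% = 65%.
Total: 34% + 65% = 99%.
Rounded: 99.00%.

99.00%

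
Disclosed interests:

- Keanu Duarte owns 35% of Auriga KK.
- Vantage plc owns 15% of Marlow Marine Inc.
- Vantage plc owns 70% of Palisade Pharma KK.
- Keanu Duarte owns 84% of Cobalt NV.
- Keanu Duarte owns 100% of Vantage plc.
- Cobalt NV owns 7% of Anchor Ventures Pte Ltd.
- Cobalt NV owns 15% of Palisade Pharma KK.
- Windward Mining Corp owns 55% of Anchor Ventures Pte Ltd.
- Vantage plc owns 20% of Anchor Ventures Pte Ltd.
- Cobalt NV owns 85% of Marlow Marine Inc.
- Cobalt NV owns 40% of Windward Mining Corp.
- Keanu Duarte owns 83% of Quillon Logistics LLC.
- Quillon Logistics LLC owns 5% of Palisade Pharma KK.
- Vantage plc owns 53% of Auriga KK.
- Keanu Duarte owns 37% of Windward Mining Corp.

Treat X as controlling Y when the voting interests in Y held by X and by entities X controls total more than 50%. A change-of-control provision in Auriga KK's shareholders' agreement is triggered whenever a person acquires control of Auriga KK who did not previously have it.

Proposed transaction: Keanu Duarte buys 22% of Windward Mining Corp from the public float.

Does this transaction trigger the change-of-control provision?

The purchase changes only Keanu's holdings, so Keanu is the only person who could newly come to control Auriga.
Keanu holds 100% of Vantage, so Keanu controls Vantage.
Keanu and Vantage together hold 35% + 53% = 88% of Auriga, so Keanu controls Auriga.
So Keanu already controls Auriga before the transaction.
After the purchase, Keanu's direct stake in Windward rises to 37% + 22% = 59%.
Keanu controlled Auriga already, so this is not a new person acquiring control; every other person's position is unchanged or reduced.
No new person acquires control, so the clause is not triggered.

No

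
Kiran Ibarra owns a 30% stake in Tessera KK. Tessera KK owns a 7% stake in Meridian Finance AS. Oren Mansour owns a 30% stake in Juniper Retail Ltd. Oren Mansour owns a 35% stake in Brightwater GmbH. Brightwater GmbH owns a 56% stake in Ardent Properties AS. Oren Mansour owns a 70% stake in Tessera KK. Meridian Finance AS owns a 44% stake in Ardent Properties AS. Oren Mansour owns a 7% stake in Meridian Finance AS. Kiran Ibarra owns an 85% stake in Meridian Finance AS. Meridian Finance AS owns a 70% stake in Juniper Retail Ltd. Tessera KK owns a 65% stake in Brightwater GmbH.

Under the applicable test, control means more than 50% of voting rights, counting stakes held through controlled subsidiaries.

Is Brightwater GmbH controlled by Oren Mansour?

Yes

Oren holds 70% of Tessera, so Oren controls Tessera.
Tessera and Oren together hold 65% + 35% = 100% of Brightwater, so Oren controls Brightwater.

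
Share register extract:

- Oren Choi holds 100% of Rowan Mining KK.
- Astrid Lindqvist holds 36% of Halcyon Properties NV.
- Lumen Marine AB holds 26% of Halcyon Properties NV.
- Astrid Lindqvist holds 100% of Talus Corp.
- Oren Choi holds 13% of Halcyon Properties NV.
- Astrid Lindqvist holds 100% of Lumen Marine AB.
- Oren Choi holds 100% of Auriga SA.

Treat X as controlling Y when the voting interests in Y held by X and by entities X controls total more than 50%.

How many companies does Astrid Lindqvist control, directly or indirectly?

Astrid holds 100% of Lumen, so Astrid controls Lumen.
Lumen and Astrid together hold 26% + 36% = 62% of Halcyon, so Astrid controls Halcyon.
Astrid holds 100% of Talus, so Astrid controls Talus.
No other company's threshold is met.
Astrid controls 3 companies.

3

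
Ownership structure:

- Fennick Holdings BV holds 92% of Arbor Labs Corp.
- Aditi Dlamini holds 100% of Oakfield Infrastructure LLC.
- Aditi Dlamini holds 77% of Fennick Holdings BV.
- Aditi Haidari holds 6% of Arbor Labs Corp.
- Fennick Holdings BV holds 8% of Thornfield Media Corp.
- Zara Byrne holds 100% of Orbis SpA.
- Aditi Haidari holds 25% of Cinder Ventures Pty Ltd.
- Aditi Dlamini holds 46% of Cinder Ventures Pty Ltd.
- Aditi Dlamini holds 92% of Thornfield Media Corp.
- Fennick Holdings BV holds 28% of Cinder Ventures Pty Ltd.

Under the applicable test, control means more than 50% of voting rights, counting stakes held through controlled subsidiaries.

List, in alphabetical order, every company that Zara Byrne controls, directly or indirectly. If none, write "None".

Zara holds 100% of Orbis, so Zara controls Orbis.
No other company's threshold is met.

Orbis SpA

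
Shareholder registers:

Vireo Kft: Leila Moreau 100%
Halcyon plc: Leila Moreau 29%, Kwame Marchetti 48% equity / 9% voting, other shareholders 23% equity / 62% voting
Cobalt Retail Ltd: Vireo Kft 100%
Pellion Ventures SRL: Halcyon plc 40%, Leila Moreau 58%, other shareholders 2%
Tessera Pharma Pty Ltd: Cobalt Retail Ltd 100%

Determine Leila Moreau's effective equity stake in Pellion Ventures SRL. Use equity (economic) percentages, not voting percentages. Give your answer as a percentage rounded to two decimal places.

69.60%

Leila reaches Pellion along 2 paths.
Via Halcyon: 29% × 40% = 11.6%.
Direct stake: 58% = 58%.
Total: 11.6% + 58% = 69.6%.
Rounded: 69.60%.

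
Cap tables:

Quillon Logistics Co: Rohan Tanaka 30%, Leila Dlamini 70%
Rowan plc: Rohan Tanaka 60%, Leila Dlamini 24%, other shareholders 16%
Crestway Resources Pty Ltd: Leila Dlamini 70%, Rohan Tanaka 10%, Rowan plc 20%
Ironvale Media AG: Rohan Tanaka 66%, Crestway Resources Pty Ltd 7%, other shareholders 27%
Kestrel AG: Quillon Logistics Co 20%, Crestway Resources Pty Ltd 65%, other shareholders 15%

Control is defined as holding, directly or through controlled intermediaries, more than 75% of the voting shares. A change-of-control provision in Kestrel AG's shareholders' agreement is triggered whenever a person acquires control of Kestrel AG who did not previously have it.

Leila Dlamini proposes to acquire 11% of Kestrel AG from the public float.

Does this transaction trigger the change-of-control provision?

The purchase changes only Leila's holdings, so Leila is the only person who could newly come to control Kestrel.
Leila's largest direct stake is 70% in Quillon, which does not meet the threshold, so Leila controls no company.
Neither Leila nor any entity Leila controls holds any voting interest in Kestrel.
So before the transaction, Leila does not control Kestrel.
After the purchase, Leila holds 11% of Kestrel directly.
After the transaction, Leila's side holds 11% of Kestrel, not > 75%, so Leila still does not control Kestrel.
No new person acquires control, so the clause is not triggered.

No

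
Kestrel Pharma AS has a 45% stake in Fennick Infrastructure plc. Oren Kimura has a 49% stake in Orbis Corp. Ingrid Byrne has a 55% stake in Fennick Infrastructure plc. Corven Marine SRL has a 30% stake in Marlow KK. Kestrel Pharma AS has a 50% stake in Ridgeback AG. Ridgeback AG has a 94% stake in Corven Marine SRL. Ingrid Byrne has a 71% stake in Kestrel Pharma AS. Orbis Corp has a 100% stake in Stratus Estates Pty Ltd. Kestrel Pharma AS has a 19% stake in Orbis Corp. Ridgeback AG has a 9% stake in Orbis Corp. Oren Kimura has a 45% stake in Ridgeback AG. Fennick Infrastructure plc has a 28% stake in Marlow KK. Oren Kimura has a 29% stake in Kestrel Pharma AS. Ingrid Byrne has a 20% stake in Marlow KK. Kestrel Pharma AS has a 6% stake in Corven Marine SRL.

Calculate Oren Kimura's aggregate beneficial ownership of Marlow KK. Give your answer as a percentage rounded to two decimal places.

Oren reaches Marlow along 4 paths.
Via Kestrel → Fennick: 29% × 45% × 28% = 3.654%.
Via Kestrel → Corven: 29% × 6% × 30% = 0.522%.
Via Ridgeback → Corven: 45% × 94% × 30% = 12.69%.
Via Kestrel → Ridgeback → Corven: 29% × 50% × 94% × 30% = 4.089%.
Total: 3.654% + 0.522% + 12.69% + 4.089% = 20.955%.
Rounded: 20.96%.

20.96%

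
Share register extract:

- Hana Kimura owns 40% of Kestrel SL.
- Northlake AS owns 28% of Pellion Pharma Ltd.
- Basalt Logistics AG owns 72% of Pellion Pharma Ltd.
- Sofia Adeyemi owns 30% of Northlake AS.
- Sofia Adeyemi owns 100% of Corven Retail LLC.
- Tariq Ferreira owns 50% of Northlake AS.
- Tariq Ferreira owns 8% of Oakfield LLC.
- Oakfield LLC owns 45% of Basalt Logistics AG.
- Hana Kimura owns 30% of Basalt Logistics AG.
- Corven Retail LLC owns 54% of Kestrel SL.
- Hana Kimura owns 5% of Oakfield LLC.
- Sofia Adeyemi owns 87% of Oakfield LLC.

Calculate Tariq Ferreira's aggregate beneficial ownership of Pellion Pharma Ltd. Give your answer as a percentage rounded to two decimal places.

16.59%

Tariq reaches Pellion along 2 paths.
Via Oakfield → Basalt: 8% × 45% × 72% = 2.592%.
Via Northlake: 50% × 28% = 14%.
Total: 2.592% + 14% = 16.592%.
Rounded: 16.59%.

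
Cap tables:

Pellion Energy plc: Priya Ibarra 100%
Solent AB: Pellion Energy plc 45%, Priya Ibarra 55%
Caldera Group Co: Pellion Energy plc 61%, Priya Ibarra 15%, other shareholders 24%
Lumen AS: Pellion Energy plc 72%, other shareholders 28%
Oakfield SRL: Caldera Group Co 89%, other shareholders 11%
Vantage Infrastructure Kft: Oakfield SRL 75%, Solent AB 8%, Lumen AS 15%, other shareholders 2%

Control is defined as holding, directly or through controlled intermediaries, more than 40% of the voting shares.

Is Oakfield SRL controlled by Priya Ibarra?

Priya holds 100% of Pellion, so Priya controls Pellion.
Pellion and Priya together hold 61% + 15% = 76% of Caldera, so Priya controls Caldera.
Caldera holds 89% of Oakfield, so Priya controls Oakfield.

Yes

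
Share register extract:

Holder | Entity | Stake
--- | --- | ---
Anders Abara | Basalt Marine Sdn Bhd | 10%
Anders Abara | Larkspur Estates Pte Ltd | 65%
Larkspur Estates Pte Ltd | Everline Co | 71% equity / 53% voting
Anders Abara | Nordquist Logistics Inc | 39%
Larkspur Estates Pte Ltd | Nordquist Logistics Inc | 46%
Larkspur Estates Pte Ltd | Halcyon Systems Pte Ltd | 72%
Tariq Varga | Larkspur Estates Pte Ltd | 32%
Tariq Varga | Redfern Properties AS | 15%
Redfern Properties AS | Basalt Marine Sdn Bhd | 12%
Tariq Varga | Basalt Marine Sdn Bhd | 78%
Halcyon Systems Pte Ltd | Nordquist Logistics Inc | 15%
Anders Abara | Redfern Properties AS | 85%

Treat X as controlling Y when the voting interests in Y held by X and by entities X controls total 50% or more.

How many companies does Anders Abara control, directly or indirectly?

5

Anders holds 65% of Larkspur, so Anders controls Larkspur.
Anders holds 85% of Redfern, so Anders controls Redfern.
Larkspur holds 72% of Halcyon, so Anders controls Halcyon.
Larkspur holds 53% of Everline, so Anders controls Everline.
Larkspur and Anders and Halcyon together hold 46% + 39% + 15% = 100% of Nordquist, so Anders controls Nordquist.
No other company's threshold is met.
Anders controls 5 companies.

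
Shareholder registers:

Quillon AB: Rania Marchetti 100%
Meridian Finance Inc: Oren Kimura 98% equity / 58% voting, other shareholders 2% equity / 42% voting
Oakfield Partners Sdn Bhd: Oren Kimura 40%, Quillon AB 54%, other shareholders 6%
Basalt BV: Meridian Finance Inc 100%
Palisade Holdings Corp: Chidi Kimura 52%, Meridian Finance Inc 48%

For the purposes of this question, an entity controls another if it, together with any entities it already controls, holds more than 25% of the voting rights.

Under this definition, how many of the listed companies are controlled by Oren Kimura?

4

Oren holds 58% of Meridian, so Oren controls Meridian.
Oren holds 40% of Oakfield, so Oren controls Oakfield.
Meridian holds 100% of Basalt, so Oren controls Basalt.
Meridian holds 48% of Palisade, so Oren controls Palisade.
No other company's threshold is met.
Oren controls 4 companies.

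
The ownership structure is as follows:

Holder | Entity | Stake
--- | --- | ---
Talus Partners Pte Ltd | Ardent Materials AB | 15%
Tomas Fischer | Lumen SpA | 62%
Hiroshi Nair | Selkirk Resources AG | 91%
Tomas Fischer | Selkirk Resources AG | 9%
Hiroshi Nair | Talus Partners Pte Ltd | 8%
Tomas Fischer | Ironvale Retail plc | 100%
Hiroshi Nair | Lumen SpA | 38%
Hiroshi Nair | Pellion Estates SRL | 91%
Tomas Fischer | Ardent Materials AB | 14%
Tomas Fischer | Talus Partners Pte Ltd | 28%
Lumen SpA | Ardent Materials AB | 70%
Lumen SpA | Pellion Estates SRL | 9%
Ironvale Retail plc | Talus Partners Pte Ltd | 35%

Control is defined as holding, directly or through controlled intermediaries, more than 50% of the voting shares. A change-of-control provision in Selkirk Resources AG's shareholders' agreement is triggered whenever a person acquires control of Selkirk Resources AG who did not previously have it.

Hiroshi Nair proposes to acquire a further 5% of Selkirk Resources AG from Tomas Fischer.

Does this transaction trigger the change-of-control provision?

No

The purchase adds only to Hiroshi's holdings (Tomas's stake shrinks), so Hiroshi is the only person who could newly come to control Selkirk.
Hiroshi holds 91% of Selkirk, so Hiroshi controls Selkirk.
So Hiroshi already controls Selkirk before the transaction.
After the purchase, Hiroshi's direct stake in Selkirk rises to 91% + 5% = 96%, and Tomas's stake falls to 4%.
Hiroshi controlled Selkirk already, so this is not a new person acquiring control; every other person's position is unchanged or reduced.
No new person acquires control, so the clause is not triggered.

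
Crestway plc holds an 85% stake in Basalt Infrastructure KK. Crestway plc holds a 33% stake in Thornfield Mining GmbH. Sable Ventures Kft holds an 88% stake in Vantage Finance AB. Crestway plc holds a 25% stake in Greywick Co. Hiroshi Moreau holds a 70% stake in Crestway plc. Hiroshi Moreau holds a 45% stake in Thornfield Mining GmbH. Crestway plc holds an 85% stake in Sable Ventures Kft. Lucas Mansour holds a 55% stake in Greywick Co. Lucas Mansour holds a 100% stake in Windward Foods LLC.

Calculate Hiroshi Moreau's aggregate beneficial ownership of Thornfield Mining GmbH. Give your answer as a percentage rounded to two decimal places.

Hiroshi reaches Thornfield along 2 paths.
Direct stake: 45% = 45%.
Via Crestway: 70% × 33% = 23.1%.
Total: 45% + 23.1% = 68.1%.
Rounded: 68.10%.

68.10%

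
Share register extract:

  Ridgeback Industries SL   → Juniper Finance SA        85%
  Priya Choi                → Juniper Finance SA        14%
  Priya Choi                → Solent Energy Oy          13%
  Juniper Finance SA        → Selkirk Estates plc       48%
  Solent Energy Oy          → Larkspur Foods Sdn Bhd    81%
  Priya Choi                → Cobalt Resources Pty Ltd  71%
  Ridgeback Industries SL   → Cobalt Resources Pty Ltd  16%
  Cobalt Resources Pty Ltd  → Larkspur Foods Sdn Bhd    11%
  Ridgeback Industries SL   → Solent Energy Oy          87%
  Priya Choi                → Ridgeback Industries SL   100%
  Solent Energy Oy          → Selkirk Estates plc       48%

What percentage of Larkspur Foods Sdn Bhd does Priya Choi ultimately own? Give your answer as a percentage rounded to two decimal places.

Priya reaches Larkspur along 4 paths.
Via Ridgeback → Cobalt: 100% × 16% × 11% = 1.76%.
Via Cobalt: 71% × 11% = 7.81%.
Via Ridgeback → Solent: 100% × 87% × 81% = 70.47%.
Via Solent: 13% × 81% = 10.53%.
Total: 1.76% + 7.81% + 70.47% + 10.53% = 90.57%.

90.57%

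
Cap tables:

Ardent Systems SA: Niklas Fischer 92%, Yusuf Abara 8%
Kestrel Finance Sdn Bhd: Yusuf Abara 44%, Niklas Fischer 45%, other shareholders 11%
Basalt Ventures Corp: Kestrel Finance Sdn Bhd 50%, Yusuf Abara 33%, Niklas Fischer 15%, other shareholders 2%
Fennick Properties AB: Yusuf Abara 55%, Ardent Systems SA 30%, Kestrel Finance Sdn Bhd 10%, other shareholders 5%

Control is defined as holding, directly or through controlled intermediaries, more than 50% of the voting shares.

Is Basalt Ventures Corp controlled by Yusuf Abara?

No

Yusuf holds 55% of Fennick, so Yusuf controls Fennick.
In Basalt, Yusuf's side holds only 33%, not > 50%.
So Yusuf does not control Basalt.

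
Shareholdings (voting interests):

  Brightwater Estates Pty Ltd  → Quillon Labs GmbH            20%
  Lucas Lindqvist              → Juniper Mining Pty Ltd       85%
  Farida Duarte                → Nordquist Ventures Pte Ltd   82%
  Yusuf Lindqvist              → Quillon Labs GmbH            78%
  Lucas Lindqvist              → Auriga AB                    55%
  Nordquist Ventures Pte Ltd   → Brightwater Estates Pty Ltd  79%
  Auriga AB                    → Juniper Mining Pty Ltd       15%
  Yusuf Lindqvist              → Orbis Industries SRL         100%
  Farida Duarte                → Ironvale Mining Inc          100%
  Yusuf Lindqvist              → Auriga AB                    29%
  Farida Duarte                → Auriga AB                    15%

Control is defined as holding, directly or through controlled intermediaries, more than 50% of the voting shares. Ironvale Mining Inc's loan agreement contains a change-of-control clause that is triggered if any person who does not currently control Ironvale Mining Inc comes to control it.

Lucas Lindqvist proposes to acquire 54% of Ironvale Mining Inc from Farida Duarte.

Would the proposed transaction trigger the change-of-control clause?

The purchase adds only to Lucas's holdings (Farida's stake shrinks), so Lucas is the only person who could newly come to control Ironvale.
Lucas holds 55% of Auriga, so Lucas controls Auriga.
Auriga and Lucas together hold 15% + 85% = 100% of Juniper, so Lucas controls Juniper.
Neither Lucas nor any entity Lucas controls holds any voting interest in Ironvale.
So before the transaction, Lucas does not control Ironvale.
After the purchase, Lucas holds 54% of Ironvale directly, and Farida's stake falls to 46%.
Lucas holds 54% of Ironvale, so Lucas controls Ironvale.
Lucas did not control Ironvale before and does after, so the clause is triggered.

Yes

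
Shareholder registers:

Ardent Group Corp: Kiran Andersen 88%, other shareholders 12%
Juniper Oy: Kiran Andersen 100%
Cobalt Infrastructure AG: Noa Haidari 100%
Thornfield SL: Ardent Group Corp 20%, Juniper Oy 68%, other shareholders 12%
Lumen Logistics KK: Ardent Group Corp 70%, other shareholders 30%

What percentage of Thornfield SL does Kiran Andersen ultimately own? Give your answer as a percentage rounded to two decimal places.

85.60%

Kiran reaches Thornfield along 2 paths.
Via Ardent: 88% × 20% = 17.6%.
Via Juniper: 100% × 68% = 68%.
Total: 17.6% + 68% = 85.6%.
Rounded: 85.60%.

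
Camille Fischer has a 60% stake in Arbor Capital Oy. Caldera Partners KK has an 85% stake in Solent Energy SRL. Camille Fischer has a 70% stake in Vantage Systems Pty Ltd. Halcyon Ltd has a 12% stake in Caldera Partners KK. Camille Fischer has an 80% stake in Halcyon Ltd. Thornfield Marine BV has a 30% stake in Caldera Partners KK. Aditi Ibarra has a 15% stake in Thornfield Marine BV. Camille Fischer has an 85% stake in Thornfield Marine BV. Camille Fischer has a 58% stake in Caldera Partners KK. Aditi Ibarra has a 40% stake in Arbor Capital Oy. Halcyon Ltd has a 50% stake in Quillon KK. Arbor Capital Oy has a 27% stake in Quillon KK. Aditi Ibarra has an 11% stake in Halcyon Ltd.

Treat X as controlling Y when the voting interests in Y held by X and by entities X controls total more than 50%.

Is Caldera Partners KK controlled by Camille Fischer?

Yes

Camille holds 80% of Halcyon, so Camille controls Halcyon.
Camille holds 85% of Thornfield, so Camille controls Thornfield.
Halcyon and Camille and Thornfield together hold 12% + 58% + 30% = 100% of Caldera, so Camille controls Caldera.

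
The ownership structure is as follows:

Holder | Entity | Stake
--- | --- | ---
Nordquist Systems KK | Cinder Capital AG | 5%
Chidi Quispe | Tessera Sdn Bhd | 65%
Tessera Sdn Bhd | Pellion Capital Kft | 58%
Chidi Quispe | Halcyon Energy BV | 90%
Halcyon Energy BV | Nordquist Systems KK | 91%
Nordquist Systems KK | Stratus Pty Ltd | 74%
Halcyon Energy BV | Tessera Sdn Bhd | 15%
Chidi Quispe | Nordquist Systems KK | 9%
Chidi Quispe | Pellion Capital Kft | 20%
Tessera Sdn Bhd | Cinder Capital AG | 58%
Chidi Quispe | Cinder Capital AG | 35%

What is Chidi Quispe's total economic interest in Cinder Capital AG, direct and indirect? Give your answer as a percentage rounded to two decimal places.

Chidi reaches Cinder along 5 paths.
Direct stake: 35% = 35%.
Via Halcyon → Tessera: 90% × 15% × 58% = 7.83%.
Via Tessera: 65% × 58% = 37.7%.
Via Nordquist: 9% × 5% = 0.45%.
Via Halcyon → Nordquist: 90% × 91% × 5% = 4.095%.
Total: 35% + 7.83% + 37.7% + 0.45% + 4.095% = 85.075%.
Rounded: 85.08%.

85.08%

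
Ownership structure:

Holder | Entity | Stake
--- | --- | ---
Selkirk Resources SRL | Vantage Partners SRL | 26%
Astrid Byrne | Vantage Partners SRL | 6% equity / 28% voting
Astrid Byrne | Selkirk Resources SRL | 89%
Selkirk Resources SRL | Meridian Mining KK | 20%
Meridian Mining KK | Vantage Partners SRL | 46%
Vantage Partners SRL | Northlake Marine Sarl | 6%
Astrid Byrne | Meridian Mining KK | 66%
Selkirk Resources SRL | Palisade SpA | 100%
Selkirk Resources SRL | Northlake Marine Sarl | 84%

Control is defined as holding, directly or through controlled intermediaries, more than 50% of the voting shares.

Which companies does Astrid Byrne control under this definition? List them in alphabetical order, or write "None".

Astrid holds 89% of Selkirk, so Astrid controls Selkirk.
Astrid and Selkirk together hold 66% + 20% = 86% of Meridian, so Astrid controls Meridian.
Meridian and Astrid and Selkirk together hold 46% + 28% + 26% = 100% of Vantage, so Astrid controls Vantage.
Selkirk holds 100% of Palisade, so Astrid controls Palisade.
Selkirk and Vantage together hold 84% + 6% = 90% of Northlake, so Astrid controls Northlake.

Meridian Mining KK, Northlake Marine Sarl, Palisade SpA, Selkirk Resources SRL, Vantage Partners SRL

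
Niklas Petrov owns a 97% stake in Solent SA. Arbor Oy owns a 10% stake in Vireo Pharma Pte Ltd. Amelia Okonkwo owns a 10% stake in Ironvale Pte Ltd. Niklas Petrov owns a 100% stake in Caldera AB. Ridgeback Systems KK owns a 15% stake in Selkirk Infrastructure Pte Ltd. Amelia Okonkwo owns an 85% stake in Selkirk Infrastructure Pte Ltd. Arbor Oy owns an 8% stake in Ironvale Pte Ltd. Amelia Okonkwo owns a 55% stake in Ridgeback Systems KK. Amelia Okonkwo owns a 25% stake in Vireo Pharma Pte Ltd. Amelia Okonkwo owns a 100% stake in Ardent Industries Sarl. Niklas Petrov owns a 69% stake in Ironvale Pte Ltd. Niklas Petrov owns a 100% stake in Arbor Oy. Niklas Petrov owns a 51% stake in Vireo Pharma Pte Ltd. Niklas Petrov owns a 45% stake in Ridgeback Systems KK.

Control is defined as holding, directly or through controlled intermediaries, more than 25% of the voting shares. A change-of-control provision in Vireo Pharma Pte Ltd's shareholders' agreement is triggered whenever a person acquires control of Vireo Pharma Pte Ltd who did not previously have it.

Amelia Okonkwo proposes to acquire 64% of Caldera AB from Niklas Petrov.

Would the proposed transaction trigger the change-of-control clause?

No

The purchase adds only to Amelia's holdings (Niklas's stake shrinks), so Amelia is the only person who could newly come to control Vireo.
Amelia holds 55% of Ridgeback, so Amelia controls Ridgeback.
Amelia and Ridgeback together hold 85% + 15% = 100% of Selkirk, so Amelia controls Selkirk.
Amelia holds 100% of Ardent, so Amelia controls Ardent.
In Vireo, Amelia's side holds only 25%, not > 25%.
So before the transaction, Amelia does not control Vireo.
After the purchase, Amelia holds 64% of Caldera directly, and Niklas's stake falls to 36%.
Amelia holds 64% of Caldera, so Amelia controls Caldera.
After the transaction, Amelia's side holds 25% of Vireo, not > 25%, so Amelia still does not control Vireo.
No new person acquires control, so the clause is not triggered.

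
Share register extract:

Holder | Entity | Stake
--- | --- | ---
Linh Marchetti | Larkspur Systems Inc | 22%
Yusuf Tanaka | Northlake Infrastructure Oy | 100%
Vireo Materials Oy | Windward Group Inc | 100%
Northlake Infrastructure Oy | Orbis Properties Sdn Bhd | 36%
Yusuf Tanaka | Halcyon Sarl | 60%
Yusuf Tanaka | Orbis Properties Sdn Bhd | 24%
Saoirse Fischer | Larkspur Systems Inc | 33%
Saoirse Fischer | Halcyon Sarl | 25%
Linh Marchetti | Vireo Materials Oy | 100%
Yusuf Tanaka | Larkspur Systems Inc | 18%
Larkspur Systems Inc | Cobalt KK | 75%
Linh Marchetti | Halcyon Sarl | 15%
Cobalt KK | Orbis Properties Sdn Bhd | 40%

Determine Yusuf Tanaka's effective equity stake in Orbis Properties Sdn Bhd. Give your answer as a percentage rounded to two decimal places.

Yusuf reaches Orbis along 3 paths.
Via Northlake: 100% × 36% = 36%.
Direct stake: 24% = 24%.
Via Larkspur → Cobalt: 18% × 75% × 40% = 5.4%.
Total: 36% + 24% + 5.4% = 65.4%.
Rounded: 65.40%.

65.40%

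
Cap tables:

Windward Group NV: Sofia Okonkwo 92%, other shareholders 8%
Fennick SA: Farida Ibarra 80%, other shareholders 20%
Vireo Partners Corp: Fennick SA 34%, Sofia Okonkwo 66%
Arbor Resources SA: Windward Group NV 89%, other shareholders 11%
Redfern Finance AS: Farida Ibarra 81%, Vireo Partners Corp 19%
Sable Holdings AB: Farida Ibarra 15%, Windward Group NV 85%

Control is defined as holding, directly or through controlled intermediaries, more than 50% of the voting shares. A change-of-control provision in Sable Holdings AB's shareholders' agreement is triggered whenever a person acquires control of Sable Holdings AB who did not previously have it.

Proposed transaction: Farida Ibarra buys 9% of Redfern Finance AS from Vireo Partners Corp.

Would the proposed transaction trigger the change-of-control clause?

No

The purchase adds only to Farida's holdings (Vireo's stake shrinks), so Farida is the only person who could newly come to control Sable.
Farida holds 80% of Fennick, so Farida controls Fennick.
Farida holds 81% of Redfern, so Farida controls Redfern.
In Sable, Farida's side holds only 15%, not > 50%.
So before the transaction, Farida does not control Sable.
After the purchase, Farida's direct stake in Redfern rises to 81% + 9% = 90%, and Vireo's stake falls to 10%.
Farida holds 90% of Redfern, so Farida controls Redfern.
After the transaction, Farida's side holds 15% of Sable, not > 50%, so Farida still does not control Sable.
No new person acquires control, so the clause is not triggered.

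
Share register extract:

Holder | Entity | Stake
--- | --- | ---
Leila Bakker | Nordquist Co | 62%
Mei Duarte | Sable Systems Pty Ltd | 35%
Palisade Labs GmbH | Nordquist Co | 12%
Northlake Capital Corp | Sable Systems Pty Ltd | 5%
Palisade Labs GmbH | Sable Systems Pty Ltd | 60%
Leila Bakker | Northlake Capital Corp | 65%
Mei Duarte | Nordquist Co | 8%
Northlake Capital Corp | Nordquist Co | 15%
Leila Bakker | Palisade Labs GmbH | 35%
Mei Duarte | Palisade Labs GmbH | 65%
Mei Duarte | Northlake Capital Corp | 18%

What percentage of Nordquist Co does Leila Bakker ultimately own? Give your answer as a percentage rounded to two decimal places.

75.95%

Leila reaches Nordquist along 3 paths.
Direct stake: 62% = 62%.
Via Northlake: 65% × 15% = 9.75%.
Via Palisade: 35% × 12% = 4.2%.
Total: 62% + 9.75% + 4.2% = 75.95%.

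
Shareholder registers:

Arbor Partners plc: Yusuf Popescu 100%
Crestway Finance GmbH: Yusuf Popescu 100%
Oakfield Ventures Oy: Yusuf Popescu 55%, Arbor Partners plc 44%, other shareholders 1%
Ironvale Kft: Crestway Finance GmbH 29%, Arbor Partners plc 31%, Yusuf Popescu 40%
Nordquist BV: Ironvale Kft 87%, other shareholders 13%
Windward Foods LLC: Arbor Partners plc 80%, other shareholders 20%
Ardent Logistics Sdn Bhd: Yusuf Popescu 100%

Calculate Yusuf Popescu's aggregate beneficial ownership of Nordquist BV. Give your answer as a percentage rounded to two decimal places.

Yusuf reaches Nordquist along 3 paths.
Via Crestway → Ironvale: 100% × 29% × 87% = 25.23%.
Via Arbor → Ironvale: 100% × 31% × 87% = 26.97%.
Via Ironvale: 40% × 87% = 34.8%.
Total: 25.23% + 26.97% + 34.8% = 87%.
Rounded: 87.00%.

87.00%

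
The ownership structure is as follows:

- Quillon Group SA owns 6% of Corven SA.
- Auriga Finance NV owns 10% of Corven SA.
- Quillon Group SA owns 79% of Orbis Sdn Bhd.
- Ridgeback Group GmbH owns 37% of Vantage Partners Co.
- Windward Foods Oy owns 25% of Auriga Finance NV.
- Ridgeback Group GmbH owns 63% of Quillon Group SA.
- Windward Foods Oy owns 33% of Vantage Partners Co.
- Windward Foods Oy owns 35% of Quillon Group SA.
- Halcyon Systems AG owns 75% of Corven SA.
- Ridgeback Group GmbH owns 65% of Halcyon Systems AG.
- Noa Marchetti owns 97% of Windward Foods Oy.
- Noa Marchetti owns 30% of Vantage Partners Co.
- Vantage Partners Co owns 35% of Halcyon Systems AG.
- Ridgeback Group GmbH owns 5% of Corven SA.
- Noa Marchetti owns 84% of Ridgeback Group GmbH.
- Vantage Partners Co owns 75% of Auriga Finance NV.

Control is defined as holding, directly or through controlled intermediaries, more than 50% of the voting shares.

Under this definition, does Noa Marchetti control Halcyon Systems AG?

Yes

Noa holds 97% of Windward, so Noa controls Windward.
Noa holds 84% of Ridgeback, so Noa controls Ridgeback.
Ridgeback and Windward and Noa together hold 37% + 33% + 30% = 100% of Vantage, so Noa controls Vantage.
Ridgeback and Vantage together hold 65% + 35% = 100% of Halcyon, so Noa controls Halcyon.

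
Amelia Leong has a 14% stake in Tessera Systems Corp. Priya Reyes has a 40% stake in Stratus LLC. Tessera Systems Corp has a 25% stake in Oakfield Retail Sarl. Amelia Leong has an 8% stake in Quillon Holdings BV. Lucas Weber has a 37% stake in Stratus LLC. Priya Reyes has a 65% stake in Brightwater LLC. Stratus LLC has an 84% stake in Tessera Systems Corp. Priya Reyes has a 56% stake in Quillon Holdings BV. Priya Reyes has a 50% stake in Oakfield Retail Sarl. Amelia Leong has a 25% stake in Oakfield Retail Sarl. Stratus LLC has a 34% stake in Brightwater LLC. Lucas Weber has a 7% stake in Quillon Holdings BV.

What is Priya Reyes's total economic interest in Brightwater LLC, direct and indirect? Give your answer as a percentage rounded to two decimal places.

Priya reaches Brightwater along 2 paths.
Via Stratus: 40% × 34% = 13.6%.
Direct stake: 65% = 65%.
Total: 13.6% + 65% = 78.6%.
Rounded: 78.60%.

78.60%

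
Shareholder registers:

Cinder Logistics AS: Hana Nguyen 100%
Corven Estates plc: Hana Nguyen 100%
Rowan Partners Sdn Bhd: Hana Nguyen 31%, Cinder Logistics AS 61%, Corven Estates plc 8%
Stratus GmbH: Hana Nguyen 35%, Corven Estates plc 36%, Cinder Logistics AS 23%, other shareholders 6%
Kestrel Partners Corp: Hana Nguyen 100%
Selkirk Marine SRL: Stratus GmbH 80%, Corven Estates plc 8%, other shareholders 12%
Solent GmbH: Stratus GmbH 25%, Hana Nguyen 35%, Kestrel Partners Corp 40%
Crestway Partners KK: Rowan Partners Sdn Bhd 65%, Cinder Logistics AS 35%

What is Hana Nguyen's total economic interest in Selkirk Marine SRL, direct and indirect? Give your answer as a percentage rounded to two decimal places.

Hana reaches Selkirk along 4 paths.
Via Stratus: 35% × 80% = 28%.
Via Corven → Stratus: 100% × 36% × 80% = 28.8%.
Via Cinder → Stratus: 100% × 23% × 80% = 18.4%.
Via Corven: 100% × 8% = 8%.
Total: 28% + 28.8% + 18.4% + 8% = 83.2%.
Rounded: 83.20%.

83.20%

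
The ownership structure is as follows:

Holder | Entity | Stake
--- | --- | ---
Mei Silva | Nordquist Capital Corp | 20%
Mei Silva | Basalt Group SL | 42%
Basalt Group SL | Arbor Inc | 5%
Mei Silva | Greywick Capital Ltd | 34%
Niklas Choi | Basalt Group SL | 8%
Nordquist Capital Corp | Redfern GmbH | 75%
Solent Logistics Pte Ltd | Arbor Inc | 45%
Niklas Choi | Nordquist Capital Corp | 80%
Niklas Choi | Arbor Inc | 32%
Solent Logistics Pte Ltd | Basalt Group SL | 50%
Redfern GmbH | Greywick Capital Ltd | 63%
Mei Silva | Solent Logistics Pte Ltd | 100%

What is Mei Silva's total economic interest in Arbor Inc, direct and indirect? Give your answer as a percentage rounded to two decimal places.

49.60%

Mei reaches Arbor along 3 paths.
Via Solent → Basalt: 100% × 50% × 5% = 2.5%.
Via Basalt: 42% × 5% = 2.1%.
Via Solent: 100% × 45% = 45%.
Total: 2.5% + 2.1% + 45% = 49.6%.
Rounded: 49.60%.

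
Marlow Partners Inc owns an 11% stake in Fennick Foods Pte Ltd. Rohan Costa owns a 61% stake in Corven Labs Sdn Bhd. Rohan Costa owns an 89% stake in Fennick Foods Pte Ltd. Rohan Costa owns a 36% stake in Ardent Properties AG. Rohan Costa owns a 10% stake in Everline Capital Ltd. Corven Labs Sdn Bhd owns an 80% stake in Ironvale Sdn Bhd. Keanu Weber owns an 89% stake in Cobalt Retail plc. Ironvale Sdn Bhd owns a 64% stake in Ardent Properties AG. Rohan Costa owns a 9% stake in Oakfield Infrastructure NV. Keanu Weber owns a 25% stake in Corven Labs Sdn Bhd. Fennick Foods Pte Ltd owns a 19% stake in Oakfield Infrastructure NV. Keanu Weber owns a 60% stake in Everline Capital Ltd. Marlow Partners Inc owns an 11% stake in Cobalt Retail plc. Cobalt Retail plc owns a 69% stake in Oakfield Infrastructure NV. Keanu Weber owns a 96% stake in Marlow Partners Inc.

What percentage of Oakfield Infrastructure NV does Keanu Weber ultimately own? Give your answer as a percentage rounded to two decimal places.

70.70%

Keanu reaches Oakfield along 3 paths.
Via Marlow → Fennick: 96% × 11% × 19% = 2.0064%.
Via Marlow → Cobalt: 96% × 11% × 69% = 7.2864%.
Via Cobalt: 89% × 69% = 61.41%.
Total: 2.0064% + 7.2864% + 61.41% = 70.7028%.
Rounded: 70.70%.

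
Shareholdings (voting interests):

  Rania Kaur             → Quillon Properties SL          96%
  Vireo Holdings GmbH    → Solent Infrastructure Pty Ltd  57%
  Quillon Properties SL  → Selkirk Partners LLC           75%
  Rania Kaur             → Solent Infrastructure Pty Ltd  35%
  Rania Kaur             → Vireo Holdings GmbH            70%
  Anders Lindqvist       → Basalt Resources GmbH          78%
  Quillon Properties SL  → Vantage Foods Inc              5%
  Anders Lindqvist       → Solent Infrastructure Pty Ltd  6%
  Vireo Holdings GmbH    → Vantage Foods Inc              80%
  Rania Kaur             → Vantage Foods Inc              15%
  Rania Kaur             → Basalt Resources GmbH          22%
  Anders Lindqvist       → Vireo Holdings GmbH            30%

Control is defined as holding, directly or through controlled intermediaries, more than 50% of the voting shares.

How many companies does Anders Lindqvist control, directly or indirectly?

1

Anders holds 78% of Basalt, so Anders controls Basalt.
No other company's threshold is met.
Anders controls 1 company.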